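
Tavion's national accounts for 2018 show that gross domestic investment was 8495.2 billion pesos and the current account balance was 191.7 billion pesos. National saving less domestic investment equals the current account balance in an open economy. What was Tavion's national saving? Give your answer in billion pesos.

S - I = CA (net lending to the rest of the world).
S = I + CA = 8495.2 + 191.7 = 8686.9

8686.9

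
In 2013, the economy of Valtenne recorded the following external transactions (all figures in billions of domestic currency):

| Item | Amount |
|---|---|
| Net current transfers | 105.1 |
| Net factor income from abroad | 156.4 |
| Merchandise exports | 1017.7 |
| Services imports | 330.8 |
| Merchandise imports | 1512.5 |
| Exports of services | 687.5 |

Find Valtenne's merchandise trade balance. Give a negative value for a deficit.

-494.8

Goods balance = 1017.7 - 1512.5 = -494.8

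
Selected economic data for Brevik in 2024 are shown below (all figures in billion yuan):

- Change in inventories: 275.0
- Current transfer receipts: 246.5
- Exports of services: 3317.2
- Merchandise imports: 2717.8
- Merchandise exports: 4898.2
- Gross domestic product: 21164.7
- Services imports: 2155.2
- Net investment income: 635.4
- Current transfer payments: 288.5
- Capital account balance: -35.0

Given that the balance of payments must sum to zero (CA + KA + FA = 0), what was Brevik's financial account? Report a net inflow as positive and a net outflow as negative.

Goods balance = 4898.2 - 2717.8 = 2180.4
Services balance = 3317.2 - 2155.2 = 1162.0
Trade balance (goods + services) = 2180.4 + 1162.0 = 3342.4
Net primary income = 635.4
Net secondary income = 246.5 - 288.5 = -42.0
Current account = 3342.4 + 635.4 + (-42.0) = 3935.8
Financial account = -(3935.8 + (-35.0)) = -3900.8

-3900.8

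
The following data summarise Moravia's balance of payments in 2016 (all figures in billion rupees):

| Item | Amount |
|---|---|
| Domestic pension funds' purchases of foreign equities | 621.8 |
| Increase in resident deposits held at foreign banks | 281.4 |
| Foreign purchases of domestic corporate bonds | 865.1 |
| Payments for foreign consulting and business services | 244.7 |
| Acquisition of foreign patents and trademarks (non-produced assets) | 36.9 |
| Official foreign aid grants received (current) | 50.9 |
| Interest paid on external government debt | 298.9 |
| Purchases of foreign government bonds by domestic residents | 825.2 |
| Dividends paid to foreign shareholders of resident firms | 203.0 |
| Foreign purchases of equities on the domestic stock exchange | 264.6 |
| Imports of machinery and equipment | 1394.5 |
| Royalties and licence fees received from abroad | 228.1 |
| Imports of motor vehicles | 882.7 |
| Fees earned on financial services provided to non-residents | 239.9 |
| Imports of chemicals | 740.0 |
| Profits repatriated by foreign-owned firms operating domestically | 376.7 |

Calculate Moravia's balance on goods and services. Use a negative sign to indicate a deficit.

Goods: -740.0 - 882.7 - 1394.5 = -3017.2
Services: 228.1 + 239.9 - 244.7 = 223.3
Trade balance = -3017.2 + 223.3 = -2793.9
(Excluded from the trade balance — financial account: domestic pension funds' purchases of foreign equities 621.8, increase in resident deposits held at foreign banks 281.4, foreign purchases of domestic corporate bonds 865.1, purchases of foreign government bonds by domestic residents 825.2, foreign purchases of equities on the domestic stock exchange 264.6; capital account: acquisition of foreign patents and trademarks (non-produced assets) 36.9; secondary income: official foreign aid grants received (current) 50.9; primary income: interest paid on external government debt 298.9, dividends paid to foreign shareholders of resident firms 203.0, profits repatriated by foreign-owned firms operating domestically 376.7.)

-2793.9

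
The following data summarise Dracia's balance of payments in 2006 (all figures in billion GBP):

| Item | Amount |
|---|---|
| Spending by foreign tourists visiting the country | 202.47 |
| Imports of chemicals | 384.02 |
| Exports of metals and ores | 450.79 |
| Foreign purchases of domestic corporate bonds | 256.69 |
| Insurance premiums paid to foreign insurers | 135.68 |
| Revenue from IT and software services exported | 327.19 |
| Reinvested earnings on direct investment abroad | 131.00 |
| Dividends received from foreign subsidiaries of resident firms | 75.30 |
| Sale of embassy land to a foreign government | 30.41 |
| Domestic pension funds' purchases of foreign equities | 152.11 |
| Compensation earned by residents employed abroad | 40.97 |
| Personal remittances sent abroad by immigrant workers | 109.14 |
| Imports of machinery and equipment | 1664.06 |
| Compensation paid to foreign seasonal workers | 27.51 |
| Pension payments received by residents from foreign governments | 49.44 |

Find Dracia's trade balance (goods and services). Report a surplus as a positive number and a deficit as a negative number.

Goods: -1664.06 - 384.02 + 450.79 = -1597.29
Services: -135.68 + 327.19 + 202.47 = 393.98
Trade balance = -1597.29 + 393.98 = -1203.31
(Excluded from the trade balance — financial account: foreign purchases of domestic corporate bonds 256.69, domestic pension funds' purchases of foreign equities 152.11; primary income: reinvested earnings on direct investment abroad 131.00, dividends received from foreign subsidiaries of resident firms 75.30, compensation earned by residents employed abroad 40.97, compensation paid to foreign seasonal workers 27.51; capital account: sale of embassy land to a foreign government 30.41; secondary income: personal remittances sent abroad by immigrant workers 109.14, pension payments received by residents from foreign governments 49.44.)

-1203.31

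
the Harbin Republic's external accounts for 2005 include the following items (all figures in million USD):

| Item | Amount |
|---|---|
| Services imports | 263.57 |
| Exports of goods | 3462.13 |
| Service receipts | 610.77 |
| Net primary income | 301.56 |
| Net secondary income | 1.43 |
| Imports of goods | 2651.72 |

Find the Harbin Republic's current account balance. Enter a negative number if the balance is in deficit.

Goods balance = 3462.13 - 2651.72 = 810.41
Services balance = 610.77 - 263.57 = 347.20
Trade balance (goods + services) = 810.41 + 347.20 = 1157.61
Net primary income = 301.56
Net secondary income = 1.43
Current account = 1157.61 + 301.56 + 1.43 = 1460.60

1460.60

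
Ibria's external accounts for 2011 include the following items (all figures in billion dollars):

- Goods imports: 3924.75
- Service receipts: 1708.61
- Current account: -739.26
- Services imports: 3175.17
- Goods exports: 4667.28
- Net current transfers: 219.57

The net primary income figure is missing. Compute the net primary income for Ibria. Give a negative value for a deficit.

Current account = goods balance + services balance + net primary income + net secondary income
Sum of the known components = -504.46
Net primary income = CA - (known components) = -739.26 - (-504.46) = -234.80

-234.80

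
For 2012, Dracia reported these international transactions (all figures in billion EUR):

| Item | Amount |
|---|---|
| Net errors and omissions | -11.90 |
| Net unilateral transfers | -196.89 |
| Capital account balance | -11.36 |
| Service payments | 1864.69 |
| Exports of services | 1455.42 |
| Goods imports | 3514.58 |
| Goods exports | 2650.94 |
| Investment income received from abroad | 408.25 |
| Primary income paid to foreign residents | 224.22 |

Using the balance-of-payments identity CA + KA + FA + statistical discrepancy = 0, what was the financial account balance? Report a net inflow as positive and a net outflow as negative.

1309.03

Goods balance = 2650.94 - 3514.58 = -863.64
Services balance = 1455.42 - 1864.69 = -409.27
Trade balance (goods + services) = -863.64 + (-409.27) = -1272.91
Net primary income = 408.25 - 224.22 = 184.03
Net secondary income = -196.89
Current account = -1272.91 + 184.03 + (-196.89) = -1285.77
Financial account = -(-1285.77 + (-11.36) + (-11.90)) = 1309.03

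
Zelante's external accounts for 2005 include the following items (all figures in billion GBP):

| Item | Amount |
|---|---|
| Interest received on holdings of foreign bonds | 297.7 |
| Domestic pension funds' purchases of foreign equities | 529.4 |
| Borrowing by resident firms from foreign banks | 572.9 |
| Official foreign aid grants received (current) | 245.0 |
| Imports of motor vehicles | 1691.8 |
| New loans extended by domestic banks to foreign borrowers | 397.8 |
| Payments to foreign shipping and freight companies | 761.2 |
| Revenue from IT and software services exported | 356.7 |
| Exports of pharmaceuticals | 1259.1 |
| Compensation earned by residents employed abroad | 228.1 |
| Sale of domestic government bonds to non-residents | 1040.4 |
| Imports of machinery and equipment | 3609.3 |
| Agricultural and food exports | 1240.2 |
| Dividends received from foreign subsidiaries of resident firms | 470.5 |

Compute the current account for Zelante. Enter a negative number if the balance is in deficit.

-1965.0

Goods: 1259.1 - 3609.3 - 1691.8 + 1240.2 = -2801.8
Services: 356.7 - 761.2 = -404.5
Primary income: 228.1 + 297.7 + 470.5 = 996.3
Secondary income: 245.0
Current account = (-2801.8) + (-404.5) + 996.3 + 245.0 = -1965.0
(Excluded from the current account — financial account: domestic pension funds' purchases of foreign equities 529.4, borrowing by resident firms from foreign banks 572.9, new loans extended by domestic banks to foreign borrowers 397.8, sale of domestic government bonds to non-residents 1040.4.)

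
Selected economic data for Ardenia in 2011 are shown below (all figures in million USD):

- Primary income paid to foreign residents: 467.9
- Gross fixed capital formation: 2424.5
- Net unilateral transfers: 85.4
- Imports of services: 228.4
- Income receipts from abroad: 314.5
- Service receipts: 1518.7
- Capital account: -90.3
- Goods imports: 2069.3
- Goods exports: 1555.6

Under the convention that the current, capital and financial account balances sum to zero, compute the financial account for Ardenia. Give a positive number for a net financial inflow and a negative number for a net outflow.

-618.3

Goods balance = 1555.6 - 2069.3 = -513.7
Services balance = 1518.7 - 228.4 = 1290.3
Trade balance (goods + services) = -513.7 + 1290.3 = 776.6
Net primary income = 314.5 - 467.9 = -153.4
Net secondary income = 85.4
Current account = 776.6 + (-153.4) + 85.4 = 708.6
Financial account = -(708.6 + (-90.3)) = -618.3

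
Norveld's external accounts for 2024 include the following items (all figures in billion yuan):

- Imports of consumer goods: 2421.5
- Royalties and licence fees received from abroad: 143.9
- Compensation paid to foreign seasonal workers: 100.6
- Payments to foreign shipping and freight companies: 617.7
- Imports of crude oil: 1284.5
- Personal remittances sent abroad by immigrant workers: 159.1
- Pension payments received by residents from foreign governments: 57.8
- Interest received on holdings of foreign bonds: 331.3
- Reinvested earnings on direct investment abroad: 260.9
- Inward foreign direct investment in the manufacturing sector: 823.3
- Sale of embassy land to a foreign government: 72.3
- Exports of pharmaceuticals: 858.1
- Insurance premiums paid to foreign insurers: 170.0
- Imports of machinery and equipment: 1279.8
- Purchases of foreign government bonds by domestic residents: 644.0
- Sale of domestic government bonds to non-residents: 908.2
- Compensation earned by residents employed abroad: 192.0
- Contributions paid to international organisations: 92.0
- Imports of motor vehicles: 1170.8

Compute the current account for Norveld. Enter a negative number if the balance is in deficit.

Goods: 858.1 - 2421.5 - 1279.8 - 1284.5 - 1170.8 = -5298.5
Services: -170.0 - 617.7 + 143.9 = -643.8
Primary income: 192.0 + 260.9 + 331.3 - 100.6 = 683.6
Secondary income: -159.1 + 57.8 - 92.0 = -193.3
Current account = (-5298.5) + (-643.8) + 683.6 + (-193.3) = -5452.0
(Excluded from the current account — financial account: inward foreign direct investment in the manufacturing sector 823.3, purchases of foreign government bonds by domestic residents 644.0, sale of domestic government bonds to non-residents 908.2; capital account: sale of embassy land to a foreign government 72.3.)

-5452.0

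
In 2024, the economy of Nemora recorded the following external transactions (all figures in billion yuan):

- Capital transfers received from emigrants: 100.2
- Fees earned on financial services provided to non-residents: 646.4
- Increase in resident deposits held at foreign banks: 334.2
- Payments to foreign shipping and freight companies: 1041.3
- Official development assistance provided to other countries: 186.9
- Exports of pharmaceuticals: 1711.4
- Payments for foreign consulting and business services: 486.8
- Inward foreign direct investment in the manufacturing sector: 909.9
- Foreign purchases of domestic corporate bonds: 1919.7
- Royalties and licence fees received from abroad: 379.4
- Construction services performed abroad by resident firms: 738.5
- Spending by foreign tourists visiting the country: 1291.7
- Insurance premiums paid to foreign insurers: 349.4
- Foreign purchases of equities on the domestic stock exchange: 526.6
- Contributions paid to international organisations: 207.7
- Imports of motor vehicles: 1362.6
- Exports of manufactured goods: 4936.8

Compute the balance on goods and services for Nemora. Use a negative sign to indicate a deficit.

6464.1

Goods: -1362.6 + 4936.8 + 1711.4 = 5285.6
Services: 379.4 - 1041.3 - 349.4 + 646.4 + 1291.7 + 738.5 - 486.8 = 1178.5
Trade balance = 5285.6 + 1178.5 = 6464.1
(Excluded from the trade balance — capital account: capital transfers received from emigrants 100.2; financial account: increase in resident deposits held at foreign banks 334.2, inward foreign direct investment in the manufacturing sector 909.9, foreign purchases of domestic corporate bonds 1919.7, foreign purchases of equities on the domestic stock exchange 526.6; secondary income: official development assistance provided to other countries 186.9, contributions paid to international organisations 207.7.)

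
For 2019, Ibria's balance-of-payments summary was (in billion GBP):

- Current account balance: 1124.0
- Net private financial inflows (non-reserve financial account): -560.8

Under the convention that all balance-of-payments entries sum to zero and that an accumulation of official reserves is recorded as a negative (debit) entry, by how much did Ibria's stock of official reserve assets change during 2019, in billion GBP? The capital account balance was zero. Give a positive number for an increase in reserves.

563.2

Official reserve transactions balance = -(1124.0 + (-560.8)) = -563.2
An accumulation of reserves is recorded as a debit (negative entry), so the change in the stock of reserves is the negative of that balance.
Change in official reserves = -(-563.2) = 563.2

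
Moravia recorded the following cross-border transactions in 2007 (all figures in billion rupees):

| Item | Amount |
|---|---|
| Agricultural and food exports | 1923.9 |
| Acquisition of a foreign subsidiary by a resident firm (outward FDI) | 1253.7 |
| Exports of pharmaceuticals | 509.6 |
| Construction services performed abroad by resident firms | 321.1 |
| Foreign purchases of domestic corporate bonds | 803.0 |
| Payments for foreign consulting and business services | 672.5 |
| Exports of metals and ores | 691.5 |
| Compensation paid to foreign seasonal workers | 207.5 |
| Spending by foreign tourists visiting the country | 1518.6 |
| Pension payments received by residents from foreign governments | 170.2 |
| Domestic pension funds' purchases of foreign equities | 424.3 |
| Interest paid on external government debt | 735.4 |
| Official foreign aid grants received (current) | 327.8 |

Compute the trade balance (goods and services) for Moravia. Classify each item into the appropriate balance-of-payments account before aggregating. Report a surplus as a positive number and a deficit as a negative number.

Goods: 1923.9 + 691.5 + 509.6 = 3125.0
Services: -672.5 + 321.1 + 1518.6 = 1167.2
Trade balance = 3125.0 + 1167.2 = 4292.2
(Excluded from the trade balance — financial account: acquisition of a foreign subsidiary by a resident firm (outward FDI) 1253.7, foreign purchases of domestic corporate bonds 803.0, domestic pension funds' purchases of foreign equities 424.3; primary income: compensation paid to foreign seasonal workers 207.5, interest paid on external government debt 735.4; secondary income: pension payments received by residents from foreign governments 170.2, official foreign aid grants received (current) 327.8.)

4292.2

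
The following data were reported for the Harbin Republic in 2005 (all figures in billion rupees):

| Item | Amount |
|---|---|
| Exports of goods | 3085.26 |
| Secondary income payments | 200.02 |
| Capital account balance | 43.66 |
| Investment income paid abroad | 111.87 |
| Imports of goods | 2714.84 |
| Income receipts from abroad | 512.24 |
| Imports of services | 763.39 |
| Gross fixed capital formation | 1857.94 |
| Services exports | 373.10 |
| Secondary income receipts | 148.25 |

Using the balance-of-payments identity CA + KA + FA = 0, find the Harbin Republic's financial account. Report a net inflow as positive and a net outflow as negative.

-372.39

Goods balance = 3085.26 - 2714.84 = 370.42
Services balance = 373.10 - 763.39 = -390.29
Trade balance (goods + services) = 370.42 + (-390.29) = -19.87
Net primary income = 512.24 - 111.87 = 400.37
Net secondary income = 148.25 - 200.02 = -51.77
Current account = -19.87 + 400.37 + (-51.77) = 328.73
Financial account = -(328.73 + 43.66) = -372.39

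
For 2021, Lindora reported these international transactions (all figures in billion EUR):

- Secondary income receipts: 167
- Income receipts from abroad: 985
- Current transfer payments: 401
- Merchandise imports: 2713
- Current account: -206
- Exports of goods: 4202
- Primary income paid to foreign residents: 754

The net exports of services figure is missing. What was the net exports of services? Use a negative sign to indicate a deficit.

-1692

Current account = goods balance + services balance + net primary income + net secondary income
Sum of the known components = 1486
Net exports of services = CA - (known components) = -206 - 1486 = -1692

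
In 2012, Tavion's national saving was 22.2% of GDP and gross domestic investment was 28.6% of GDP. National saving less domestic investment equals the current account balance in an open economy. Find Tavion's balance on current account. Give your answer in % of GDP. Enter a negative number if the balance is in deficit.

CA = S - I = 22.2 - 28.6 = -6.4

-6.4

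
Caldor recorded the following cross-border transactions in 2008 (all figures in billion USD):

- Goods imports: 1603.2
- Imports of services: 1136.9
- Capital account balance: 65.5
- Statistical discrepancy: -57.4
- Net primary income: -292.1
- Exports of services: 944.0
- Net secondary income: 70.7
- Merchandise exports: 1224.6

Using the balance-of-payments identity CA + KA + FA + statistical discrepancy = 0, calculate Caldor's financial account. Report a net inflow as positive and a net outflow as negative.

Goods balance = 1224.6 - 1603.2 = -378.6
Services balance = 944.0 - 1136.9 = -192.9
Trade balance (goods + services) = -378.6 + (-192.9) = -571.5
Net primary income = -292.1
Net secondary income = 70.7
Current account = -571.5 + (-292.1) + 70.7 = -792.9
Financial account = -(-792.9 + 65.5 + (-57.4)) = 784.8

784.8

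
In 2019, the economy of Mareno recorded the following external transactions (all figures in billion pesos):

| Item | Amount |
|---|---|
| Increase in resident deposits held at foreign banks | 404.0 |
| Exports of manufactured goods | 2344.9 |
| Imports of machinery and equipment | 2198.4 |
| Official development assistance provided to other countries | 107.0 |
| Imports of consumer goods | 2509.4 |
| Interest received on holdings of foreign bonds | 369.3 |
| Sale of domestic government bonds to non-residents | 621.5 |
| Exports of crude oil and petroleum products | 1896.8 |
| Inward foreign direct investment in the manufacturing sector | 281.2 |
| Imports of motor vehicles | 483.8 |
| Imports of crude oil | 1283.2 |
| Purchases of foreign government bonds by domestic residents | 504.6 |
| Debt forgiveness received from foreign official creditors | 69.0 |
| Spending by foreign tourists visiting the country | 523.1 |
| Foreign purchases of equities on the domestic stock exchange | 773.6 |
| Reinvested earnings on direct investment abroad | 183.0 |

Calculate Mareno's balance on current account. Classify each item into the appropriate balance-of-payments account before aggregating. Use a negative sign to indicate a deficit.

-1264.7

Goods: -1283.2 - 2509.4 - 483.8 + 2344.9 - 2198.4 + 1896.8 = -2233.1
Services: 523.1
Primary income: 369.3 + 183.0 = 552.3
Secondary income: -107.0
Current account = (-2233.1) + 523.1 + 552.3 + (-107.0) = -1264.7
(Excluded from the current account — financial account: increase in resident deposits held at foreign banks 404.0, sale of domestic government bonds to non-residents 621.5, inward foreign direct investment in the manufacturing sector 281.2, purchases of foreign government bonds by domestic residents 504.6, foreign purchases of equities on the domestic stock exchange 773.6; capital account: debt forgiveness received from foreign official creditors 69.0.)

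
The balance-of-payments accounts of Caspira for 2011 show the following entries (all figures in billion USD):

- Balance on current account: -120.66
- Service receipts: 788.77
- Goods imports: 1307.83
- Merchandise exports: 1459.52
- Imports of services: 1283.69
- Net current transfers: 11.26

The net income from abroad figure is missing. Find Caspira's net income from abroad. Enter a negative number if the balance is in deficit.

Current account = goods balance + services balance + net primary income + net secondary income
Sum of the known components = -331.97
Net income from abroad = CA - (known components) = -120.66 - (-331.97) = 211.31

211.31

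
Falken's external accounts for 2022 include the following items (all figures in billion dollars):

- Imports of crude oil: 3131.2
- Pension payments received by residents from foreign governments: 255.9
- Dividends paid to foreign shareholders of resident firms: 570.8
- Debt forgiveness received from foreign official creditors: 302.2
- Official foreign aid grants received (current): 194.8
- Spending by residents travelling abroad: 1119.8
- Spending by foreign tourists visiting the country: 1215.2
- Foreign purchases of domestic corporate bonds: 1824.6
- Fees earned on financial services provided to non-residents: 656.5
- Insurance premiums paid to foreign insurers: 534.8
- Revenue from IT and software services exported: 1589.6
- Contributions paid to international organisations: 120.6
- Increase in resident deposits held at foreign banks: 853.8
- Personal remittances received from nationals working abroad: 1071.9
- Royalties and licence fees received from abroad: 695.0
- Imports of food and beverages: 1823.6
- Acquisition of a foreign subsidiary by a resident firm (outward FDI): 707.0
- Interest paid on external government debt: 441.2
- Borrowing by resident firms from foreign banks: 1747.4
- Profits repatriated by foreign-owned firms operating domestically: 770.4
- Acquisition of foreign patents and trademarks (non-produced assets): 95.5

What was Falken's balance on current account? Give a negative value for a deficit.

-2833.5

Goods: -3131.2 - 1823.6 = -4954.8
Services: 1589.6 + 695.0 + 1215.2 + 656.5 - 534.8 - 1119.8 = 2501.7
Primary income: -570.8 - 770.4 - 441.2 = -1782.4
Secondary income: 1071.9 + 255.9 + 194.8 - 120.6 = 1402.0
Current account = (-4954.8) + 2501.7 + (-1782.4) + 1402.0 = -2833.5
(Excluded from the current account — capital account: debt forgiveness received from foreign official creditors 302.2, acquisition of foreign patents and trademarks (non-produced assets) 95.5; financial account: foreign purchases of domestic corporate bonds 1824.6, increase in resident deposits held at foreign banks 853.8, acquisition of a foreign subsidiary by a resident firm (outward FDI) 707.0, borrowing by resident firms from foreign banks 1747.4.)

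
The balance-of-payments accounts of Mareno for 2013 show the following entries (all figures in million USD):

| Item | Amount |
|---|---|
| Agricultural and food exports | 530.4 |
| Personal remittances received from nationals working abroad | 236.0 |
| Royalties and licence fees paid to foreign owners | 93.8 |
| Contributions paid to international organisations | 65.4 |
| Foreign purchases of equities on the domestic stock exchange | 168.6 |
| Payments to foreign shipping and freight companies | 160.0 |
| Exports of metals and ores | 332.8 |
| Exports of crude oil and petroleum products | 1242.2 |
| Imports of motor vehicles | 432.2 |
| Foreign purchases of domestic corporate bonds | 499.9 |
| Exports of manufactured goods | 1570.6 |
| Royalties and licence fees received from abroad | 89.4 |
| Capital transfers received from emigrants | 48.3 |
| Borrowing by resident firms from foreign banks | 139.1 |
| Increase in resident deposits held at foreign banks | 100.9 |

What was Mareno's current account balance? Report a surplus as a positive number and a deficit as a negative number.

Goods: 530.4 + 1570.6 - 432.2 + 332.8 + 1242.2 = 3243.8
Services: -160.0 - 93.8 + 89.4 = -164.4
Secondary income: 236.0 - 65.4 = 170.6
Current account = 3243.8 + (-164.4) + 170.6 = 3250.0
(Excluded from the current account — financial account: foreign purchases of equities on the domestic stock exchange 168.6, foreign purchases of domestic corporate bonds 499.9, borrowing by resident firms from foreign banks 139.1, increase in resident deposits held at foreign banks 100.9; capital account: capital transfers received from emigrants 48.3.)

3250.0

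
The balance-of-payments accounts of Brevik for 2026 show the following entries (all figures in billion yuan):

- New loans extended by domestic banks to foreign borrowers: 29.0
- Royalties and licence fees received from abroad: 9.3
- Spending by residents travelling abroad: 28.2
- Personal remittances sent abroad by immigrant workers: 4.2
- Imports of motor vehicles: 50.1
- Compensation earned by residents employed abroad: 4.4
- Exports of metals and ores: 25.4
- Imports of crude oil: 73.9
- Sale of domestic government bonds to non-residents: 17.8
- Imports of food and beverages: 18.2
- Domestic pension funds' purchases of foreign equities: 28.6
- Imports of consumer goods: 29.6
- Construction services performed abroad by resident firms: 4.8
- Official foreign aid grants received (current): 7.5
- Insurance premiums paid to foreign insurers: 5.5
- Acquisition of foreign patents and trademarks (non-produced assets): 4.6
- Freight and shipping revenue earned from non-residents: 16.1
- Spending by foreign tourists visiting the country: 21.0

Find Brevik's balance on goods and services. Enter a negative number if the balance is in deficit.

-128.9

Goods: -18.2 + 25.4 - 73.9 - 50.1 - 29.6 = -146.4
Services: 9.3 + 4.8 + 21.0 + 16.1 - 28.2 - 5.5 = 17.5
Trade balance = -146.4 + 17.5 = -128.9
(Excluded from the trade balance — financial account: new loans extended by domestic banks to foreign borrowers 29.0, sale of domestic government bonds to non-residents 17.8, domestic pension funds' purchases of foreign equities 28.6; secondary income: personal remittances sent abroad by immigrant workers 4.2, official foreign aid grants received (current) 7.5; primary income: compensation earned by residents employed abroad 4.4; capital account: acquisition of foreign patents and trademarks (non-produced assets) 4.6.)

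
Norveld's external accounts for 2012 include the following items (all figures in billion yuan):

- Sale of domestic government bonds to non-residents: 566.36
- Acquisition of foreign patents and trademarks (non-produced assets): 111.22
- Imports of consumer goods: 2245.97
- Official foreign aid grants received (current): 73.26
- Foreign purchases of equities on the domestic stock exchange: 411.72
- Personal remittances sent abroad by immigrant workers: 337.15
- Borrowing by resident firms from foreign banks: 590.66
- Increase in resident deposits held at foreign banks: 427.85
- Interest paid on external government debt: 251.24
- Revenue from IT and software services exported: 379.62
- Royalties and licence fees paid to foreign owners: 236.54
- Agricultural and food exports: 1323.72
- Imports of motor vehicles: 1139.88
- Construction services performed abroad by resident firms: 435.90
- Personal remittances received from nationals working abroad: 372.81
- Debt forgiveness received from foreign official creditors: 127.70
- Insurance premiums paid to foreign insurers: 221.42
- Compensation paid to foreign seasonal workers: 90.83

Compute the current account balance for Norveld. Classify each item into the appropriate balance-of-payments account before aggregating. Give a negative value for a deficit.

Goods: -2245.97 - 1139.88 + 1323.72 = -2062.13
Services: -236.54 + 379.62 - 221.42 + 435.90 = 357.56
Primary income: -90.83 - 251.24 = -342.07
Secondary income: -337.15 + 372.81 + 73.26 = 108.92
Current account = (-2062.13) + 357.56 + (-342.07) + 108.92 = -1937.72
(Excluded from the current account — financial account: sale of domestic government bonds to non-residents 566.36, foreign purchases of equities on the domestic stock exchange 411.72, borrowing by resident firms from foreign banks 590.66, increase in resident deposits held at foreign banks 427.85; capital account: acquisition of foreign patents and trademarks (non-produced assets) 111.22, debt forgiveness received from foreign official creditors 127.70.)

-1937.72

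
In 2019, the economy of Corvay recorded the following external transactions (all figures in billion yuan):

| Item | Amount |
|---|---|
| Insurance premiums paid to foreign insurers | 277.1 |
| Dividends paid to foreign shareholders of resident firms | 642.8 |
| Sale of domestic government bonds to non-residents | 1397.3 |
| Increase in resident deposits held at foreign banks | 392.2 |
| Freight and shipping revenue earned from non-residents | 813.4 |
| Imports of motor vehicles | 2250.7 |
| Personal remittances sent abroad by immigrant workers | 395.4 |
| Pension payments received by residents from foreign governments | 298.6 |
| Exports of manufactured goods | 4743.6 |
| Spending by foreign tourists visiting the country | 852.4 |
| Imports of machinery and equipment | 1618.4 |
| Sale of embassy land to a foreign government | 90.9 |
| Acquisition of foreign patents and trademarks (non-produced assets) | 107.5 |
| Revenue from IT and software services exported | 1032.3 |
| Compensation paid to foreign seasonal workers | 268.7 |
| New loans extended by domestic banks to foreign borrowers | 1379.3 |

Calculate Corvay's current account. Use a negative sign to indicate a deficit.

Goods: -1618.4 + 4743.6 - 2250.7 = 874.5
Services: 1032.3 - 277.1 + 813.4 + 852.4 = 2421.0
Primary income: -268.7 - 642.8 = -911.5
Secondary income: 298.6 - 395.4 = -96.8
Current account = 874.5 + 2421.0 + (-911.5) + (-96.8) = 2287.2
(Excluded from the current account — financial account: sale of domestic government bonds to non-residents 1397.3, increase in resident deposits held at foreign banks 392.2, new loans extended by domestic banks to foreign borrowers 1379.3; capital account: sale of embassy land to a foreign government 90.9, acquisition of foreign patents and trademarks (non-produced assets) 107.5.)

2287.2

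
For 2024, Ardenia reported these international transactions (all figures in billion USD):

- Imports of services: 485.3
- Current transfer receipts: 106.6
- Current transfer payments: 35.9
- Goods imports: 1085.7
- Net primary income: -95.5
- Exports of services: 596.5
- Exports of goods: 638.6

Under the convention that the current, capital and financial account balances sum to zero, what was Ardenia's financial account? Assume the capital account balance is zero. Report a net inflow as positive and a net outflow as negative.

360.7

Goods balance = 638.6 - 1085.7 = -447.1
Services balance = 596.5 - 485.3 = 111.2
Trade balance (goods + services) = -447.1 + 111.2 = -335.9
Net primary income = -95.5
Net secondary income = 106.6 - 35.9 = 70.7
Current account = -335.9 + (-95.5) + 70.7 = -360.7
Financial account = -(-360.7) = 360.7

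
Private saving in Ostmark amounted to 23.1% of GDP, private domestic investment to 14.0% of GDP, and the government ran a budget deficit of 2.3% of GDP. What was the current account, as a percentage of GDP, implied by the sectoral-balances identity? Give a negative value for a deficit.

By the sectoral-balances identity, CA = (S_private - I) + (T - G).
Private balance = 23.1 - 14.0 = 9.1
Government balance (T - G) = -2.3
CA = 9.1 + (-2.3) = 6.8

6.8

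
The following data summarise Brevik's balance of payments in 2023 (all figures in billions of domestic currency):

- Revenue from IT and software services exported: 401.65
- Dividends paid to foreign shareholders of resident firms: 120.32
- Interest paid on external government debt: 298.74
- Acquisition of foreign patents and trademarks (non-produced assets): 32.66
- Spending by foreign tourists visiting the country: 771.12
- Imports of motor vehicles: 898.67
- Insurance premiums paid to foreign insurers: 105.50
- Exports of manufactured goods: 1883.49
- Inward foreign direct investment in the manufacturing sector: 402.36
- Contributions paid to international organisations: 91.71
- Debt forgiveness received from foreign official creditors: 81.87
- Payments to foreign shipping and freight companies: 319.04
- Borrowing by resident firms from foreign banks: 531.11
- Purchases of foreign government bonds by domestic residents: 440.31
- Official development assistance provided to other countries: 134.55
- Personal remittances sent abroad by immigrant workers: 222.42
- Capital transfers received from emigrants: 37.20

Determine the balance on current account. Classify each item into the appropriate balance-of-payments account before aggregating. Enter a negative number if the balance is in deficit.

865.31

Goods: 1883.49 - 898.67 = 984.82
Services: -105.50 + 771.12 + 401.65 - 319.04 = 748.23
Primary income: -298.74 - 120.32 = -419.06
Secondary income: -134.55 - 91.71 - 222.42 = -448.68
Current account = 984.82 + 748.23 + (-419.06) + (-448.68) = 865.31
(Excluded from the current account — capital account: acquisition of foreign patents and trademarks (non-produced assets) 32.66, debt forgiveness received from foreign official creditors 81.87, capital transfers received from emigrants 37.20; financial account: inward foreign direct investment in the manufacturing sector 402.36, borrowing by resident firms from foreign banks 531.11, purchases of foreign government bonds by domestic residents 440.31.)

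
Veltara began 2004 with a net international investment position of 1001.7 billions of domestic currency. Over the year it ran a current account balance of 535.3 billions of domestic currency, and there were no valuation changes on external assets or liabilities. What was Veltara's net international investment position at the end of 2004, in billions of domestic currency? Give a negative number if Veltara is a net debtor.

1537.0

With no valuation effects, change in NIIP = current account = 535.3
End-of-year NIIP = 1001.7 + 535.3 = 1537.0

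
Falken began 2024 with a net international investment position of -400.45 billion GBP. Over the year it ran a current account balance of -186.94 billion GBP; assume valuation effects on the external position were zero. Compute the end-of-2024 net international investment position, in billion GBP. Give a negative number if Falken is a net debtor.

With no valuation effects, change in NIIP = current account = -186.94
End-of-year NIIP = -400.45 + (-186.94) = -587.39

-587.39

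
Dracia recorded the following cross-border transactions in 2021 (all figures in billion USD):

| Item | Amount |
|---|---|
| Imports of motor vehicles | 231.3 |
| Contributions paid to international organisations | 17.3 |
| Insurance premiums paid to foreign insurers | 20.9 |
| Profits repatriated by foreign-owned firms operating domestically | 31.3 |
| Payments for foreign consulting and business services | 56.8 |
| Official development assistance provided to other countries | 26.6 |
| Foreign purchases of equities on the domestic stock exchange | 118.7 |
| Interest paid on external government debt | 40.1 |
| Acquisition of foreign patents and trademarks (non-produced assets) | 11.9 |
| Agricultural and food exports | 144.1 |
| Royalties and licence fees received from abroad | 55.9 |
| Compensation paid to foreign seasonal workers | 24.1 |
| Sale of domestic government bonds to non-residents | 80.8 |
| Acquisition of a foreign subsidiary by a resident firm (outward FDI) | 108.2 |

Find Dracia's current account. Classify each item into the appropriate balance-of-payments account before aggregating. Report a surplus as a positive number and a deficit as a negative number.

-248.4

Goods: -231.3 + 144.1 = -87.2
Services: -20.9 + 55.9 - 56.8 = -21.8
Primary income: -40.1 - 31.3 - 24.1 = -95.5
Secondary income: -26.6 - 17.3 = -43.9
Current account = (-87.2) + (-21.8) + (-95.5) + (-43.9) = -248.4
(Excluded from the current account — financial account: foreign purchases of equities on the domestic stock exchange 118.7, sale of domestic government bonds to non-residents 80.8, acquisition of a foreign subsidiary by a resident firm (outward FDI) 108.2; capital account: acquisition of foreign patents and trademarks (non-produced assets) 11.9.)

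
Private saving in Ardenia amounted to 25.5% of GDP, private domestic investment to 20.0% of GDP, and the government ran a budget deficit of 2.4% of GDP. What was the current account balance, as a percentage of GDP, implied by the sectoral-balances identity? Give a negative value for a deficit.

By the sectoral-balances identity, CA = (S_private - I) + (T - G).
Private balance = 25.5 - 20.0 = 5.5
Government balance (T - G) = -2.4
CA = 5.5 + (-2.4) = 3.1

3.1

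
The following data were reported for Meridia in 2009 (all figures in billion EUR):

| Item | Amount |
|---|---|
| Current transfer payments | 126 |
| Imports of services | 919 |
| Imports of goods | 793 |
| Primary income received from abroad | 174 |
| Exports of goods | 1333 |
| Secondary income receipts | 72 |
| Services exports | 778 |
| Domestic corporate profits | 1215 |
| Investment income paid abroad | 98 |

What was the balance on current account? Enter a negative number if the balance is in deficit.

Goods balance = 1333 - 793 = 540
Services balance = 778 - 919 = -141
Trade balance (goods + services) = 540 + (-141) = 399
Net primary income = 174 - 98 = 76
Net secondary income = 72 - 126 = -54
Current account = 399 + 76 + (-54) = 421

421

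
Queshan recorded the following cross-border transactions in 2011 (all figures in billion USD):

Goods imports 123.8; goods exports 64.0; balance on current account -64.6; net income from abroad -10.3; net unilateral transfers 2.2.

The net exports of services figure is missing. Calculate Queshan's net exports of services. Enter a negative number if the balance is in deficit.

Current account = goods balance + services balance + net primary income + net secondary income
Sum of the known components = -67.9
Net exports of services = CA - (known components) = -64.6 - (-67.9) = 3.3

3.3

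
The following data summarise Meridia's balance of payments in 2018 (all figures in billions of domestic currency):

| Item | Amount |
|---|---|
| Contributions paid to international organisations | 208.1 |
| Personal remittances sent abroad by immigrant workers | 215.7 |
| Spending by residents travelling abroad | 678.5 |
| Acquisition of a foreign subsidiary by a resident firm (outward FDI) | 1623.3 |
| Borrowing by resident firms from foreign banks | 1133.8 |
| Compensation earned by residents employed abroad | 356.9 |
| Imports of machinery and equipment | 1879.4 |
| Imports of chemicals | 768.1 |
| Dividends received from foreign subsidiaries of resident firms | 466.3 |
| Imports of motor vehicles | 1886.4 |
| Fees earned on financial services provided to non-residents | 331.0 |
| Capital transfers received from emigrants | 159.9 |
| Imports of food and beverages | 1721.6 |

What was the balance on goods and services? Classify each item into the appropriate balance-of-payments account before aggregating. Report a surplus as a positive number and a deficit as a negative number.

-6603.0

Goods: -1721.6 - 1886.4 - 768.1 - 1879.4 = -6255.5
Services: -678.5 + 331.0 = -347.5
Trade balance = -6255.5 + (-347.5) = -6603.0
(Excluded from the trade balance — secondary income: contributions paid to international organisations 208.1, personal remittances sent abroad by immigrant workers 215.7; financial account: acquisition of a foreign subsidiary by a resident firm (outward FDI) 1623.3, borrowing by resident firms from foreign banks 1133.8; primary income: compensation earned by residents employed abroad 356.9, dividends received from foreign subsidiaries of resident firms 466.3; capital account: capital transfers received from emigrants 159.9.)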